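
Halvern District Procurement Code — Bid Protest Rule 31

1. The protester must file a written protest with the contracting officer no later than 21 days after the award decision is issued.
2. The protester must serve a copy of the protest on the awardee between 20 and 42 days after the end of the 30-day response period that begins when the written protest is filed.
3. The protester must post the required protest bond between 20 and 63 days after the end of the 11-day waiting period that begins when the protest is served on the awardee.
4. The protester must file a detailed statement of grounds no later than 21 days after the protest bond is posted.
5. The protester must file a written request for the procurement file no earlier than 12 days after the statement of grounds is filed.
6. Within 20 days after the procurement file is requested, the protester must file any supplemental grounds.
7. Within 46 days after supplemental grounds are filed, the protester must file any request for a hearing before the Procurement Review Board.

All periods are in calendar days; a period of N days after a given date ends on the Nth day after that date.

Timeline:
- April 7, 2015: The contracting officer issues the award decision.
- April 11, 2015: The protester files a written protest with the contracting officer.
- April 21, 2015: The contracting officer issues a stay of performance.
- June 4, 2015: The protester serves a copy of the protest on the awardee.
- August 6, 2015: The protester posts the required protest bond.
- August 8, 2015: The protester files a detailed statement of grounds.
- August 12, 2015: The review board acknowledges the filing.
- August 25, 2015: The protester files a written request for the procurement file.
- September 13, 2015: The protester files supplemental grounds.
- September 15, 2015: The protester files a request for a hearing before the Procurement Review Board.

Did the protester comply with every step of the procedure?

Yes

Step 1 — counting 21 days from April 7, 2015 (when the award decision is issued) gives a deadline of April 28, 2015; done April 11, 2015 — timely.
Step 2 — 20 and 42 days from May 11, 2015 (end of the 30-day response period, which began when the written protest is filed on April 11, 2015) are May 31, 2015 and June 22, 2015 respectively; done June 4, 2015, which is between those dates.
Step 3 — 20 and 63 days from June 15, 2015 (end of the 11-day waiting period, which began when the protest is served on the awardee on June 4, 2015) are July 5, 2015 and August 17, 2015 respectively; August 6, 2015 falls inside that range.
Step 4 — counting 21 days from August 6, 2015 (when the protest bond is posted) gives a deadline of August 27, 2015; done August 8, 2015 — timely.
Step 5 — must wait 12 days from August 8, 2015 (when the statement of grounds is filed), so not before August 20, 2015; done August 25, 2015, after the minimum wait.
Step 6 — counting 20 days from August 25, 2015 (when the procurement file is requested) gives a deadline of September 14, 2015; completed September 13, 2015, before the deadline.
Step 7 — counting 46 days from September 13, 2015 (when supplemental grounds are filed) gives a deadline of October 29, 2015; done September 15, 2015 — timely.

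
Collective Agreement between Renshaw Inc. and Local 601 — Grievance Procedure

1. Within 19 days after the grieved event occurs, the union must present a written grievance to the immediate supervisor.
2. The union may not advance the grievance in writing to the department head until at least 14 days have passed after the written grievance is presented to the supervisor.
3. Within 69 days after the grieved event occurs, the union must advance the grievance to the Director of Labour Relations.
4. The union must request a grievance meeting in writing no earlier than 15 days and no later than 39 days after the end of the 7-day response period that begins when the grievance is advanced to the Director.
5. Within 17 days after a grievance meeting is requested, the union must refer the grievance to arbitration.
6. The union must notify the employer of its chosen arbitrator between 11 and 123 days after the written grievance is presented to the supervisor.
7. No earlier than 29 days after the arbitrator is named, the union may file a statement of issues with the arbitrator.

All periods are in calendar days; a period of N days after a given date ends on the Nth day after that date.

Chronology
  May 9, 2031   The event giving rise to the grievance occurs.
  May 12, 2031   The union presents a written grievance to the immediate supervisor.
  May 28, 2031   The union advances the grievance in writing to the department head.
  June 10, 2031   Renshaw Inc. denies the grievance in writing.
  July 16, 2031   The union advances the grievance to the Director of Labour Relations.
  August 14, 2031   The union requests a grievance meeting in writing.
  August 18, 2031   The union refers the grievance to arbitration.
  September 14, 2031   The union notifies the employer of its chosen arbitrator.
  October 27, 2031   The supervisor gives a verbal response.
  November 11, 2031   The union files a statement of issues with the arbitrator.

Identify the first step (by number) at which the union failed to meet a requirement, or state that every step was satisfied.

Step 6

Step 1: 19 days after May 9, 2031 (when the grieved event occurs) is May 28, 2031; done May 12, 2031 — timely.
Step 2: the earliest permitted date is 14 days after May 12, 2031 (when the written grievance is presented to the supervisor), i.e. May 26, 2031; May 28, 2031 is on or after that date.
Step 3: 69 days after May 9, 2031 (when the grieved event occurs) is July 17, 2031; done July 16, 2031 — timely.
Step 4: the window is 15–39 days after July 23, 2031 (end of the 7-day response period, which began when the grievance is advanced to the Director on July 16, 2031), so August 7, 2031 through August 31, 2031; August 14, 2031 falls inside that range.
Step 5: 17 days after August 14, 2031 (when a grievance meeting is requested) is August 31, 2031; August 18, 2031 is within that limit.
Step 6: the window is 11–123 days after May 12, 2031 (when the written grievance is presented to the supervisor), so May 23, 2031 through September 12, 2031; September 14, 2031 is 2 days past the end of the window.
The procedure was therefore not followed at step 6.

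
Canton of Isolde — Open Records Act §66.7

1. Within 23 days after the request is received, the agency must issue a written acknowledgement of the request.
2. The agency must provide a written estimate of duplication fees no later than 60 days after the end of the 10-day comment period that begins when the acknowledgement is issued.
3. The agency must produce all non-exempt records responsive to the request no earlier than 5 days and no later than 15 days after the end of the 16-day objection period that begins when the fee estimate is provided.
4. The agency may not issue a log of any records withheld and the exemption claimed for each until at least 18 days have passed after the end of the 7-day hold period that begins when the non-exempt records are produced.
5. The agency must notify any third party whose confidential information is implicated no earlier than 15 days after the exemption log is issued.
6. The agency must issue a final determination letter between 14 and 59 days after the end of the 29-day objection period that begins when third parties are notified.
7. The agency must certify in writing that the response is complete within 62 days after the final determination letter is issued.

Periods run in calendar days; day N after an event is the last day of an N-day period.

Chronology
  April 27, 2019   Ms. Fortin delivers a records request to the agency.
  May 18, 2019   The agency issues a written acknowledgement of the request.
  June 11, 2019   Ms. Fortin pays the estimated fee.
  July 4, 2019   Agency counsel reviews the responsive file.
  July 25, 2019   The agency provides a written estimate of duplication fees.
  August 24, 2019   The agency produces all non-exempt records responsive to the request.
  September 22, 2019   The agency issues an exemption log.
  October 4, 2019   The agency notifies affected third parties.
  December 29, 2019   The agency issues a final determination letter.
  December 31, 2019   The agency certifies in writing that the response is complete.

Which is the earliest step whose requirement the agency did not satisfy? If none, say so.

Step 5

Step 1 — counting 23 days from April 27, 2019 (when the request is received) gives a deadline of May 20, 2019; May 18, 2019 is within that limit.
Step 2 — counting 60 days from May 28, 2019 (end of the 10-day comment period, which began when the acknowledgement is issued on May 18, 2019) gives a deadline of July 27, 2019; done July 25, 2019 — timely.
Step 3 — 5 and 15 days from August 10, 2019 (end of the 16-day objection period, which began when the fee estimate is provided on July 25, 2019) are August 15, 2019 and August 25, 2019 respectively; August 24, 2019 falls inside that range.
Step 4 — must wait 18 days from August 31, 2019 (end of the 7-day hold period, which began when the non-exempt records are produced on August 24, 2019), so not before September 18, 2019; September 22, 2019 is on or after that date.
Step 5 — must wait 15 days from September 22, 2019 (when the exemption log is issued), so not before October 7, 2019; done October 4, 2019 — 3 days too early.
The analysis stops there.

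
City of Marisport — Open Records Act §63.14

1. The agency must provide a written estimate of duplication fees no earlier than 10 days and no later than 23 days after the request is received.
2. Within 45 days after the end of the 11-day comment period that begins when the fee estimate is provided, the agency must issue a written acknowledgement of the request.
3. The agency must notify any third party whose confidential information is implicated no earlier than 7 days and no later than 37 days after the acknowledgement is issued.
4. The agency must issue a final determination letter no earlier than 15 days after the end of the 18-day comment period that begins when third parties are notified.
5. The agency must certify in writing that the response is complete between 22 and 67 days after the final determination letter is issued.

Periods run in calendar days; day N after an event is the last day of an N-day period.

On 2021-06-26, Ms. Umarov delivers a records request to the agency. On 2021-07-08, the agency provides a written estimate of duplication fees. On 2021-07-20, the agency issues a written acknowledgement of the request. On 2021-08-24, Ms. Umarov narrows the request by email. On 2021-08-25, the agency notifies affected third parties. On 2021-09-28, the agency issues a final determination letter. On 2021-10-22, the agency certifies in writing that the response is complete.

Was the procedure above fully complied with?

Step 1: the window is 10–23 days after 2021-06-26 (when the request is received), so 2021-07-06 through 2021-07-19; done 2021-07-08, which is between those dates.
Step 2: 45 days after 2021-07-19 (end of the 11-day comment period, which began when the fee estimate is provided on 2021-07-08) is 2021-09-02; done 2021-07-20 — timely.
Step 3: the window is 7–37 days after 2021-07-20 (when the acknowledgement is issued), so 2021-07-27 through 2021-08-26; 2021-08-25 falls inside that range.
Step 4: the earliest permitted date is 15 days after 2021-09-12 (end of the 18-day comment period, which began when third parties are notified on 2021-08-25), i.e. 2021-09-27; done 2021-09-28 — permitted.
Step 5: the window is 22–67 days after 2021-09-28 (when the final determination letter is issued), so 2021-10-20 through 2021-12-04; 2021-10-22 falls inside that range.

Yes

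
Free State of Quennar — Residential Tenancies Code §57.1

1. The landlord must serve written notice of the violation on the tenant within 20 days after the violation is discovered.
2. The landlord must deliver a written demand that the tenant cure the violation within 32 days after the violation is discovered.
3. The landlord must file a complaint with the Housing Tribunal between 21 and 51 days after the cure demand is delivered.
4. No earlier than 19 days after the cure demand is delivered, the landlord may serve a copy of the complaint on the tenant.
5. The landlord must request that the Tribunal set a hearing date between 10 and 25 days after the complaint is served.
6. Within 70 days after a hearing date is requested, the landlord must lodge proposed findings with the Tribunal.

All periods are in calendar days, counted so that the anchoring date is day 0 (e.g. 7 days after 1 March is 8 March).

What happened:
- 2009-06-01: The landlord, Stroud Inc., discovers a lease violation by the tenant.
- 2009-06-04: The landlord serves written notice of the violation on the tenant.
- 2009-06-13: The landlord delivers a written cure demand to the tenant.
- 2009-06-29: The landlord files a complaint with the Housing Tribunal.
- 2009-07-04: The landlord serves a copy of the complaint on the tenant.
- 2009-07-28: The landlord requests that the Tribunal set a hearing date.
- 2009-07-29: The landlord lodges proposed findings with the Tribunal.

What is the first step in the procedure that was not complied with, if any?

Step 3

Step 1: 20 days after 2009-06-01 (when the violation is discovered) is 2009-06-21; done 2009-06-04 — timely.
Step 2: 32 days after 2009-06-01 (when the violation is discovered) is 2009-07-03; 2009-06-13 is within that limit.
Step 3: the window is 21–51 days after 2009-06-13 (when the cure demand is delivered), so 2009-07-04 through 2009-08-03; 2009-06-29 is 5 days too early.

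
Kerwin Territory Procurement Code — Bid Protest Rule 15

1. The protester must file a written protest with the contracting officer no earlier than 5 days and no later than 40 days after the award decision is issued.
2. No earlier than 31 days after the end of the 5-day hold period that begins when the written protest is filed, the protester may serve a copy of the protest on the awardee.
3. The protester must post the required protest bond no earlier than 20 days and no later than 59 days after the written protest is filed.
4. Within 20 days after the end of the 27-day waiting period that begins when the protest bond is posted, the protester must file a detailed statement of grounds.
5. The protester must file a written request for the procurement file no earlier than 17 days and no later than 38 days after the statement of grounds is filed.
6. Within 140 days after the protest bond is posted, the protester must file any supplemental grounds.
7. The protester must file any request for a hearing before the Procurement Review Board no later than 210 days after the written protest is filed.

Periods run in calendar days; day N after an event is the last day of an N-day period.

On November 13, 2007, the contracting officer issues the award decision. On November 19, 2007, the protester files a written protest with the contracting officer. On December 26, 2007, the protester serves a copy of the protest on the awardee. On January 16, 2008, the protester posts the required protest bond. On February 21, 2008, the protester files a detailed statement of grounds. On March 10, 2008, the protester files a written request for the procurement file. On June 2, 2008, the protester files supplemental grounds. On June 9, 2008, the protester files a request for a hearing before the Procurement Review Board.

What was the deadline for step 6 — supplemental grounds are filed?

Step 6 runs from January 16, 2008, when the protest bond is posted. 140 days after January 16, 2008 is June 4, 2008.

June 4, 2008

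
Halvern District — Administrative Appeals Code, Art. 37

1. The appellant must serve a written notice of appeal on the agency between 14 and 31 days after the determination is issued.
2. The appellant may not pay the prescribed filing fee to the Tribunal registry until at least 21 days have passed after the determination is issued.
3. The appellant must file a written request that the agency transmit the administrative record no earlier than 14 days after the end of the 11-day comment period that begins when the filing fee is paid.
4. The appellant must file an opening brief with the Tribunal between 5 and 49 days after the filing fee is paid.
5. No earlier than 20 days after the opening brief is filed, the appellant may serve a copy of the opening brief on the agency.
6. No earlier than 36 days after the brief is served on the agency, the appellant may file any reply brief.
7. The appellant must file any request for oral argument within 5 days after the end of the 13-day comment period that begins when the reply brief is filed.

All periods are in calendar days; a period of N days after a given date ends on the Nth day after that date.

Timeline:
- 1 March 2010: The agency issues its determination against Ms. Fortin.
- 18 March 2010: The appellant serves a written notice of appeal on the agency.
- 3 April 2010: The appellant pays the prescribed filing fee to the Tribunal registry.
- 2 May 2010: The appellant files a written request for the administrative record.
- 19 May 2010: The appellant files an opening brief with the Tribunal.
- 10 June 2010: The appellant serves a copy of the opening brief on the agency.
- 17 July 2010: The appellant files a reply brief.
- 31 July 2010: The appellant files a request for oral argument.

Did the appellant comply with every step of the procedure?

(1) the permitted window runs from 1 March 2010 + 14 = 15 March 2010 to 1 March 2010 + 31 = 1 April 2010; 18 March 2010 falls inside that range.
(2) permitted from 1 March 2010 + 21 days = 22 March 2010 onward; 3 April 2010 is on or after that date.
(3) permitted from 14 April 2010 + 14 days = 28 April 2010 onward; done 2 May 2010 — permitted.
(4) the permitted window runs from 3 April 2010 + 5 = 8 April 2010 to 3 April 2010 + 49 = 22 May 2010; done 19 May 2010 — within the window.
(5) permitted from 19 May 2010 + 20 days = 8 June 2010 onward; done 10 June 2010, after the minimum wait.
(6) permitted from 10 June 2010 + 36 days = 16 July 2010 onward; 17 July 2010 is on or after that date.
(7) due by 30 July 2010 + 5 days = 4 August 2010; 31 July 2010 is within that limit.

Yes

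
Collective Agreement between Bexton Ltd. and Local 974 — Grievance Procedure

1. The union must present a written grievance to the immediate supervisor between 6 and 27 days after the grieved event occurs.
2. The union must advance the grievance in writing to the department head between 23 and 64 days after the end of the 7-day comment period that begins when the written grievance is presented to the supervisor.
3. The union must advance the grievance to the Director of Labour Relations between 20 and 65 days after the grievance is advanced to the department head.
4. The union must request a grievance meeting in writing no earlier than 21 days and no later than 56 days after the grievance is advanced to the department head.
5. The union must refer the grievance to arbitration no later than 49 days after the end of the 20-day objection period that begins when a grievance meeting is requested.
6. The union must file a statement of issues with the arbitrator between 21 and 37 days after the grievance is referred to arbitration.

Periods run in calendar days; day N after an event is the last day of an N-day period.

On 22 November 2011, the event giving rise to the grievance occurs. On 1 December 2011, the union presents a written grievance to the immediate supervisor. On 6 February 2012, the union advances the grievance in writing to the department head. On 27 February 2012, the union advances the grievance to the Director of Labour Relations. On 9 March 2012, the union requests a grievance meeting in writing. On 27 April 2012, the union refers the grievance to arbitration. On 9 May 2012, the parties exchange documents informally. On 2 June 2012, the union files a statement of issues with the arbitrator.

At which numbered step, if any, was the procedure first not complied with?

None — every step was satisfied

Step 1: the window is 6–27 days after 22 November 2011 (when the grieved event occurs), so 28 November 2011 through 19 December 2011; done 1 December 2011 — within the window.
Step 2: the window is 23–64 days after 8 December 2011 (end of the 7-day comment period, which began when the written grievance is presented to the supervisor on 1 December 2011), so 31 December 2011 through 10 February 2012; done 6 February 2012 — within the window.
Step 3: the window is 20–65 days after 6 February 2012 (when the grievance is advanced to the department head), so 26 February 2012 through 11 April 2012; done 27 February 2012, which is between those dates.
Step 4: the window is 21–56 days after 6 February 2012 (when the grievance is advanced to the department head), so 27 February 2012 through 2 April 2012; done 9 March 2012 — within the window.
Step 5: 49 days after 29 March 2012 (end of the 20-day objection period, which began when a grievance meeting is requested on 9 March 2012) is 17 May 2012; done 27 April 2012 — timely.
Step 6: the window is 21–37 days after 27 April 2012 (when the grievance is referred to arbitration), so 18 May 2012 through 3 June 2012; 2 June 2012 falls inside that range.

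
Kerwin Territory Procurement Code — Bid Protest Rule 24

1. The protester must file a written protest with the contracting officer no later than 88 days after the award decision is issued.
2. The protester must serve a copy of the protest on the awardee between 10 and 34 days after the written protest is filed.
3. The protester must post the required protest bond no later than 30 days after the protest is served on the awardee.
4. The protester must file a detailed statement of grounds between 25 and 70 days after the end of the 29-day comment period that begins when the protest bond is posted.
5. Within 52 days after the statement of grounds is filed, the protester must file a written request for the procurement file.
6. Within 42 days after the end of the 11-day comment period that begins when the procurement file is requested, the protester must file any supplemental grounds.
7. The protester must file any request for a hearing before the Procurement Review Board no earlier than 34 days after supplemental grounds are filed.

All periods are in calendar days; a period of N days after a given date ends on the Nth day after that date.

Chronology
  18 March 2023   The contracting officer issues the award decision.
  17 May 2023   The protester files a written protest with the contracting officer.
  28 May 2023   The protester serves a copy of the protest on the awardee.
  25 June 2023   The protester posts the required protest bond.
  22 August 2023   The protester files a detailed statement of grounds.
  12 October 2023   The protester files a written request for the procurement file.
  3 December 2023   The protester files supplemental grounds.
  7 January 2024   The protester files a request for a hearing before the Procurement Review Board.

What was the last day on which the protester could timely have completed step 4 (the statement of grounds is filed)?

The protest bond is posted on 25 June 2023; the 29-day comment period therefore ends 24 July 2023, and step 4 runs from that date. The window is 25–70 days after 24 July 2023; it closes on 2 October 2023.

2 October 2023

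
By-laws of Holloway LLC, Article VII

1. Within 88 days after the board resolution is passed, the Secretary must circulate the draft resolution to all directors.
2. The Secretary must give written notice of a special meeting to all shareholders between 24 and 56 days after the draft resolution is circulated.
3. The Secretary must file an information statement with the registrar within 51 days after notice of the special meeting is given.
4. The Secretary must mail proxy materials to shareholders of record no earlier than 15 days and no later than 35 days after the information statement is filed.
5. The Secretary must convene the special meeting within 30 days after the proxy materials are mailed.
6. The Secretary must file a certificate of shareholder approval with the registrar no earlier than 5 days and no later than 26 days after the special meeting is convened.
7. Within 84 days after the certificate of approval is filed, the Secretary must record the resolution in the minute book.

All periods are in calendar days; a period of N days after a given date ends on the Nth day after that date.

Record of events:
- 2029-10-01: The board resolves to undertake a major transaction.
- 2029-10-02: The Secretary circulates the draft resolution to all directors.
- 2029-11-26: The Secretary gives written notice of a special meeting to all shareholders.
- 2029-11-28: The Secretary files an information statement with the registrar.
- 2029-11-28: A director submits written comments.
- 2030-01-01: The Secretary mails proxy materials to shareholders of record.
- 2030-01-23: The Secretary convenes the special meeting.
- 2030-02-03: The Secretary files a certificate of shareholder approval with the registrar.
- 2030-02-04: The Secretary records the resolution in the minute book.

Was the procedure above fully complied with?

Step 1: 88 days after 2029-10-01 (when the board resolution is passed) is 2029-12-28; completed 2029-10-02, before the deadline.
Step 2: the window is 24–56 days after 2029-10-02 (when the draft resolution is circulated), so 2029-10-26 through 2029-11-27; done 2029-11-26 — within the window.
Step 3: 51 days after 2029-11-26 (when notice of the special meeting is given) is 2030-01-16; 2029-11-28 is within that limit.
Step 4: the window is 15–35 days after 2029-11-28 (when the information statement is filed), so 2029-12-13 through 2030-01-02; done 2030-01-01, which is between those dates.
Step 5: 30 days after 2030-01-01 (when the proxy materials are mailed) is 2030-01-31; done 2030-01-23 — timely.
Step 6: the window is 5–26 days after 2030-01-23 (when the special meeting is convened), so 2030-01-28 through 2030-02-18; done 2030-02-03, which is between those dates.
Step 7: 84 days after 2030-02-03 (when the certificate of approval is filed) is 2030-04-28; completed 2030-02-04, before the deadline.

Yes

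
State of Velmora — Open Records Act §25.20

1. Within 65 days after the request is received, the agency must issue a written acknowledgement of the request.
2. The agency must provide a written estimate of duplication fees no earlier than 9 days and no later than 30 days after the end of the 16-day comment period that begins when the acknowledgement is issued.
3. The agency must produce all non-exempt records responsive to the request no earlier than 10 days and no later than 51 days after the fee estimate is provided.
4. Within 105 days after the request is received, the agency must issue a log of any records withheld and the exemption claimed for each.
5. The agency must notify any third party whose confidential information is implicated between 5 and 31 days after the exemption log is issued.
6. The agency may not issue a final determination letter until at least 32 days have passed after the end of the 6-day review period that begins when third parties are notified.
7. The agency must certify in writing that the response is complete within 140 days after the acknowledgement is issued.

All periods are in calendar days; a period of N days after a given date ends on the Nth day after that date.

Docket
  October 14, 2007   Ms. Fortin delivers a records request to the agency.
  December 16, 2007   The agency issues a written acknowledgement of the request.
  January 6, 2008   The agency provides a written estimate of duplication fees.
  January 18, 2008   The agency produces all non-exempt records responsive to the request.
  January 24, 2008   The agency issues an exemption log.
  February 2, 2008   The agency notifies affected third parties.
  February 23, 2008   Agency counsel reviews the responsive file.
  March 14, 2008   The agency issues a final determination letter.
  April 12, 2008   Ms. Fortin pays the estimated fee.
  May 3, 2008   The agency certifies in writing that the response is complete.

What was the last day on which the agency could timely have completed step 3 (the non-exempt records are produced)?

Step 3 runs from January 6, 2008, when the fee estimate is provided. The window is 10–51 days after January 6, 2008; it closes on February 26, 2008.

February 26, 2008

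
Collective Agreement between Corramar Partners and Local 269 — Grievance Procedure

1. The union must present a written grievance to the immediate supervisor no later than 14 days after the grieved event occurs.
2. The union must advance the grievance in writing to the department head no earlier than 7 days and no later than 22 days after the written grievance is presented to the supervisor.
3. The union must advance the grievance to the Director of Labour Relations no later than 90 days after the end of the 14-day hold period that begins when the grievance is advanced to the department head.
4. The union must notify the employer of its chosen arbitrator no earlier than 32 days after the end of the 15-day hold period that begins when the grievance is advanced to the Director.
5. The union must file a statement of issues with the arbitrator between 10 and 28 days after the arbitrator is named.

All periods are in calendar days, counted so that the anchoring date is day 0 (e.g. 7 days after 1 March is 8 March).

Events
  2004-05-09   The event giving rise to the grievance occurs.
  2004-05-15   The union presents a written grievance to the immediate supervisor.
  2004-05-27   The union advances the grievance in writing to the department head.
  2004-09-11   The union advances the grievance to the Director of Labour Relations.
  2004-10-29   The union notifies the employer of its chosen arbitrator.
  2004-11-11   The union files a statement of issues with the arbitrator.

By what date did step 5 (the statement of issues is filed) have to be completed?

2004-11-26

Step 5 runs from 2004-10-29, when the arbitrator is named. The window is 10–28 days after 2004-10-29; it closes on 2004-11-26.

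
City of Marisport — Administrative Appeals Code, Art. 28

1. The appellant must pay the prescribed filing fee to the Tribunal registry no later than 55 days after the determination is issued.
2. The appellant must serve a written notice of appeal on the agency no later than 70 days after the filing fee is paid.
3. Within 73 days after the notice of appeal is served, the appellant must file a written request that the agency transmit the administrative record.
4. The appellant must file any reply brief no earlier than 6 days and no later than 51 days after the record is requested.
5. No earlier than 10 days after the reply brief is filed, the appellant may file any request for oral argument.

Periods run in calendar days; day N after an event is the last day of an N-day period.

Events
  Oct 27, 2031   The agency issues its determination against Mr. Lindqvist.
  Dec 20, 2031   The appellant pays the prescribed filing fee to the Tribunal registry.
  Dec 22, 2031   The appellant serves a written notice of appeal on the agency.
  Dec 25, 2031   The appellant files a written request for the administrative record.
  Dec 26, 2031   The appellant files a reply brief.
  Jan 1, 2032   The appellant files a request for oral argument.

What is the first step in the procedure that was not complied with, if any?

Step 4

Step 1: 55 days after Oct 27, 2031 (when the determination is issued) is Dec 21, 2031; completed Dec 20, 2031, before the deadline.
Step 2: 70 days after Dec 20, 2031 (when the filing fee is paid) is Feb 28, 2032; done Dec 22, 2031 — timely.
Step 3: 73 days after Dec 22, 2031 (when the notice of appeal is served) is Mar 4, 2032; Dec 25, 2031 is within that limit.
Step 4: the window is 6–51 days after Dec 25, 2031 (when the record is requested), so Dec 31, 2031 through Feb 14, 2032; Dec 26, 2031 is 5 days too early.
The analysis stops there.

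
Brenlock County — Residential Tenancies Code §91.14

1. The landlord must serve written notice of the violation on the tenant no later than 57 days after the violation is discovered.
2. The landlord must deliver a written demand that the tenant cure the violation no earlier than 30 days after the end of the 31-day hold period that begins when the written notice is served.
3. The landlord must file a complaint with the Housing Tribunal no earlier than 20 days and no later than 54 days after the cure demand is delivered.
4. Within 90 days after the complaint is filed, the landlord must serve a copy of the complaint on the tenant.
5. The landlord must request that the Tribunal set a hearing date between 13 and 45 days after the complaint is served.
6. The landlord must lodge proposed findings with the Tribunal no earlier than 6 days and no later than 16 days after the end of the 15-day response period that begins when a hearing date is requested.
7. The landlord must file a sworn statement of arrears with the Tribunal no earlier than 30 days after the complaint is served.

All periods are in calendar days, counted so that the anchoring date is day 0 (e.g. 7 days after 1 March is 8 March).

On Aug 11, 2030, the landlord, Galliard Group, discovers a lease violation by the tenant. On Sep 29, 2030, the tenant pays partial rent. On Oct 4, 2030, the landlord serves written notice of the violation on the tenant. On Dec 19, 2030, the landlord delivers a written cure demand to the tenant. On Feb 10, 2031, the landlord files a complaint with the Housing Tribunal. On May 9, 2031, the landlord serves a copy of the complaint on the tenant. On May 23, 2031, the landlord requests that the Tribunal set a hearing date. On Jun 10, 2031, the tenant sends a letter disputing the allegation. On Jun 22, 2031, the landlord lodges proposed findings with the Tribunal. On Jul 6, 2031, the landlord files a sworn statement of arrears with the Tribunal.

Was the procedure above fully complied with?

Step 1 — counting 57 days from Aug 11, 2030 (when the violation is discovered) gives a deadline of Oct 7, 2030; completed Oct 4, 2030, before the deadline.
Step 2 — must wait 30 days from Nov 4, 2030 (end of the 31-day hold period, which began when the written notice is served on Oct 4, 2030), so not before Dec 4, 2030; done Dec 19, 2030 — permitted.
Step 3 — 20 and 54 days from Dec 19, 2030 (when the cure demand is delivered) are Jan 8, 2031 and Feb 11, 2031 respectively; Feb 10, 2031 falls inside that range.
Step 4 — counting 90 days from Feb 10, 2031 (when the complaint is filed) gives a deadline of May 11, 2031; completed May 9, 2031, before the deadline.
Step 5 — 13 and 45 days from May 9, 2031 (when the complaint is served) are May 22, 2031 and Jun 23, 2031 respectively; done May 23, 2031, which is between those dates.
Step 6 — 6 and 16 days from Jun 7, 2031 (end of the 15-day response period, which began when a hearing date is requested on May 23, 2031) are Jun 13, 2031 and Jun 23, 2031 respectively; done Jun 22, 2031 — within the window.
Step 7 — must wait 30 days from May 9, 2031 (when the complaint is served), so not before Jun 8, 2031; done Jul 6, 2031, after the minimum wait.

Yes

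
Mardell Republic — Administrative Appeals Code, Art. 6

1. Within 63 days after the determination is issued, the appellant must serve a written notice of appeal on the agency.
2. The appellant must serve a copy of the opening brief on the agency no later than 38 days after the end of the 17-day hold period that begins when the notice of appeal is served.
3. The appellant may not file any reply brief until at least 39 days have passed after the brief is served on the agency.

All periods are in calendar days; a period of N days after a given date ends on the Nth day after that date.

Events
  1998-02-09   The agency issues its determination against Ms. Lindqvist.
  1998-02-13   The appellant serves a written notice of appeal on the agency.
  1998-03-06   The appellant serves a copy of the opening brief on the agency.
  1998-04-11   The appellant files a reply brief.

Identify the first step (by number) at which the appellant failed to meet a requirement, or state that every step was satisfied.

Step 3

Step 1 — counting 63 days from 1998-02-09 (when the determination is issued) gives a deadline of 1998-04-13; done 1998-02-13 — timely.
Step 2 — counting 38 days from 1998-03-02 (end of the 17-day hold period, which began when the notice of appeal is served on 1998-02-13) gives a deadline of 1998-04-09; completed 1998-03-06, before the deadline.
Step 3 — must wait 39 days from 1998-03-06 (when the brief is served on the agency), so not before 1998-04-14; acted on 1998-04-11, 3 days prematurely.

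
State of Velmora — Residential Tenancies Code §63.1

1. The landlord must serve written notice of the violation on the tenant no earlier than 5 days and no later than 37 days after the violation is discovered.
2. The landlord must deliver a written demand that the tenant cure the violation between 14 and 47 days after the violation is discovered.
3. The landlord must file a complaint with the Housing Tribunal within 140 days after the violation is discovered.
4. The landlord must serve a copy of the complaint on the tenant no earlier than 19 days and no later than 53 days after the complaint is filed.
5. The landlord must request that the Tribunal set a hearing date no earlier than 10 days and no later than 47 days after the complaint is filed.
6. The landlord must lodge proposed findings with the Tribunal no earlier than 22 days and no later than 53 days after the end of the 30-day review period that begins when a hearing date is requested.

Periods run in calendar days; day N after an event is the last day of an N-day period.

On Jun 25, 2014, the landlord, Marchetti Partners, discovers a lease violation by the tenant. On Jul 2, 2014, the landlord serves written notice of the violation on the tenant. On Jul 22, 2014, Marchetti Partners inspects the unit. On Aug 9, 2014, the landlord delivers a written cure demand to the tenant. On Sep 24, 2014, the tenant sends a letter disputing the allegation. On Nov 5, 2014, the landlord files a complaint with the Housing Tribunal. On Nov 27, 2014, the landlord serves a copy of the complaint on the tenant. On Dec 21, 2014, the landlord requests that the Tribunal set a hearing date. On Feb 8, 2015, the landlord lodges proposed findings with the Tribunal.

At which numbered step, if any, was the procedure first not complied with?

(1) the permitted window runs from Jun 25, 2014 + 5 = Jun 30, 2014 to Jun 25, 2014 + 37 = Aug 1, 2014; done Jul 2, 2014, which is between those dates.
(2) the permitted window runs from Jun 25, 2014 + 14 = Jul 9, 2014 to Jun 25, 2014 + 47 = Aug 11, 2014; done Aug 9, 2014 — within the window.
(3) due by Jun 25, 2014 + 140 days = Nov 12, 2014; completed Nov 5, 2014, before the deadline.
(4) the permitted window runs from Nov 5, 2014 + 19 = Nov 24, 2014 to Nov 5, 2014 + 53 = Dec 28, 2014; done Nov 27, 2014, which is between those dates.
(5) the permitted window runs from Nov 5, 2014 + 10 = Nov 15, 2014 to Nov 5, 2014 + 47 = Dec 22, 2014; done Dec 21, 2014 — within the window.
(6) the permitted window runs from Jan 20, 2015 + 22 = Feb 11, 2015 to Jan 20, 2015 + 53 = Mar 14, 2015; done Feb 8, 2015 — 3 days before the window opened.

Step 6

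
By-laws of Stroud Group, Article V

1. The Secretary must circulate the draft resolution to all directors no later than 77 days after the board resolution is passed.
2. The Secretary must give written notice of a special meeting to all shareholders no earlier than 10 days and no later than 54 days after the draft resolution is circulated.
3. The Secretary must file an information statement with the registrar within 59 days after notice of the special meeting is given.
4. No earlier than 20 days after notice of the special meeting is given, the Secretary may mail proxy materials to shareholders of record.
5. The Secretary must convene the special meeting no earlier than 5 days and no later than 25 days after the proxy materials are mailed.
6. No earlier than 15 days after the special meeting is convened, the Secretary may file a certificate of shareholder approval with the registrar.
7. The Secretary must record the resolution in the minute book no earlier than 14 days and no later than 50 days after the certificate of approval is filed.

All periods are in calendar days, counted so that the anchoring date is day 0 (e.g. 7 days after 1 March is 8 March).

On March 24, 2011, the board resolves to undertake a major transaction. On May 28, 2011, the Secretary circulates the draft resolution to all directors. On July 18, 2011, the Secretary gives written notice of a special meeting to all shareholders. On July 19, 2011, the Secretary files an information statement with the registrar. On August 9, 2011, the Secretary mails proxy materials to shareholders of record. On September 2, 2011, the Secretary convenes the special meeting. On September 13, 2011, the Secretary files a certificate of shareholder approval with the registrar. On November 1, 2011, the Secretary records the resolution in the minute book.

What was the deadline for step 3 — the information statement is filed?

Step 3 runs from July 18, 2011, when notice of the special meeting is given. 59 days after July 18, 2011 is September 15, 2011.

September 15, 2011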